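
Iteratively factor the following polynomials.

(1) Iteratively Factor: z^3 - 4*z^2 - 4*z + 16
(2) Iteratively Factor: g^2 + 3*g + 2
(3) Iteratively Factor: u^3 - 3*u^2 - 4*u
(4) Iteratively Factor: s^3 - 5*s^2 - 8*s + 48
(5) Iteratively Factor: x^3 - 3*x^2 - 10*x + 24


(1) = (z - 4)*(z^2 - 4) = (z - 4)*(z + 2)*(z - 2)
(2) = (g + 1)*(g + 2)
(3) = (u - 4)*(u^2 + u) = (u - 4)*(u + 1)*(u)
(4) = (s - 4)*(s^2 - s - 12) = (s - 4)^2*(s + 3)
(5) = (x - 4)*(x^2 + x - 6) = (x - 4)*(x - 2)*(x + 3)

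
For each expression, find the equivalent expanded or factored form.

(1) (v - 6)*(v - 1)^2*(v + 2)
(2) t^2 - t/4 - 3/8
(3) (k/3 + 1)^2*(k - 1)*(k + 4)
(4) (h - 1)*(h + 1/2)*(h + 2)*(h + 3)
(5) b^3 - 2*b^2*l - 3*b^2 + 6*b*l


(1) = v^4 - 6*v^3 - 3*v^2 + 20*v - 12
(2) = (t - 3/4)*(t + 1/2)
(3) = k^4/9 + k^3 + 23*k^2/9 + k/3 - 4
(4) = h^4 + 9*h^3/2 + 3*h^2 - 11*h/2 - 3
(5) = b*(b - 3)*(b - 2*l)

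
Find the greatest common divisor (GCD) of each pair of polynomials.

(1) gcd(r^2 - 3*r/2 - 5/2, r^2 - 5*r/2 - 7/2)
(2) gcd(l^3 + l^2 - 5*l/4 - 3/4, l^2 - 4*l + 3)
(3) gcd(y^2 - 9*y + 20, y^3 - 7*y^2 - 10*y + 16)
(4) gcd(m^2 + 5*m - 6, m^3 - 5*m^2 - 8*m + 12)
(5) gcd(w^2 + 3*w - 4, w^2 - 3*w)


(1) = r + 1
(2) = l - 1
(3) = gcd((y - 5)*(y - 4), (y - 8)*(y - 1)*(y + 2)) = 1
(4) = m - 1
(5) = gcd((w - 1)*(w + 4), w*(w - 3)) = 1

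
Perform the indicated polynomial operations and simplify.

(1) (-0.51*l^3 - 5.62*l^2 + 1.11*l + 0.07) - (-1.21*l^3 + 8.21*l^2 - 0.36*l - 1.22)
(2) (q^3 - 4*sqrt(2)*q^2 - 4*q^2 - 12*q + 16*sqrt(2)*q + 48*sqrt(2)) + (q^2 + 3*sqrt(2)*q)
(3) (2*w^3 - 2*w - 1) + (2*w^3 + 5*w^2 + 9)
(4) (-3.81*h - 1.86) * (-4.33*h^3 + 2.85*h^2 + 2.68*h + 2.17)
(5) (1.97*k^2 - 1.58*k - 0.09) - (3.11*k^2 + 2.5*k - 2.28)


(1) = 0.7*l^3 - 13.83*l^2 + 1.47*l + 1.29
(2) = q^3 - 4*sqrt(2)*q^2 - 3*q^2 - 12*q + 19*sqrt(2)*q + 48*sqrt(2)
(3) = 4*w^3 + 5*w^2 - 2*w + 8
(4) = 16.4973*h^4 - 2.8047*h^3 - 15.5118*h^2 - 13.2525*h - 4.0362
(5) = -1.14*k^2 - 4.08*k + 2.19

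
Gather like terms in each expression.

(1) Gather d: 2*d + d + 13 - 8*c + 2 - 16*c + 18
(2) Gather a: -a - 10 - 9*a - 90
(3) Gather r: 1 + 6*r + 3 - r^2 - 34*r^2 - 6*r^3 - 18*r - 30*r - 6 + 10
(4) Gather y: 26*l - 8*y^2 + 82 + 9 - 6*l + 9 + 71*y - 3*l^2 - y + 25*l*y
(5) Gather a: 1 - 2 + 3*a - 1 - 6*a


(1) = -24*c + 3*d + 33
(2) = -10*a - 100
(3) = -6*r^3 - 35*r^2 - 42*r + 8
(4) = -3*l^2 + 20*l - 8*y^2 + y*(25*l + 70) + 100
(5) = -3*a - 2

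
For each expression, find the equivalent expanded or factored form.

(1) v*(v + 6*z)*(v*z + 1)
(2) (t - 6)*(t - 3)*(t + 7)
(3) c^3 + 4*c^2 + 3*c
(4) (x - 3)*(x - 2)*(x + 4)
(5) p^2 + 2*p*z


(1) = v^3*z + 6*v^2*z^2 + v^2 + 6*v*z
(2) = t^3 - 2*t^2 - 45*t + 126
(3) = c*(c + 1)*(c + 3)
(4) = x^3 - x^2 - 14*x + 24
(5) = p*(p + 2*z)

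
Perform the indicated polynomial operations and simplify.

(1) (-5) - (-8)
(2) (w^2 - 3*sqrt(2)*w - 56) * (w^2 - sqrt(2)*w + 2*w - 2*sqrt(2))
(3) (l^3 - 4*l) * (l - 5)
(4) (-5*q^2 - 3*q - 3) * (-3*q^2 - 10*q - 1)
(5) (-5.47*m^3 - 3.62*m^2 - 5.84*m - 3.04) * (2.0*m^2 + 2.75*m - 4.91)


(1) = 3
(2) = w^4 - 4*sqrt(2)*w^3 + 2*w^3 - 50*w^2 - 8*sqrt(2)*w^2 - 100*w + 56*sqrt(2)*w + 112*sqrt(2)
(3) = l^4 - 5*l^3 - 4*l^2 + 20*l
(4) = 15*q^4 + 59*q^3 + 44*q^2 + 33*q + 3
(5) = -10.94*m^5 - 22.2825*m^4 + 5.2227*m^3 - 4.3658*m^2 + 20.3144*m + 14.9264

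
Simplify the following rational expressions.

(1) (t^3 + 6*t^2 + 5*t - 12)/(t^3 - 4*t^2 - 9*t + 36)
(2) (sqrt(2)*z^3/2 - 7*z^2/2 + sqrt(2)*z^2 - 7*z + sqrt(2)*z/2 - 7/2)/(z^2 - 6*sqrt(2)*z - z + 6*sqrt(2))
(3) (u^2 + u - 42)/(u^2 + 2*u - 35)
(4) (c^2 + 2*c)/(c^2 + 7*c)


(1) = (t^2 + 3*t - 4)/(t^2 - 7*t + 12)
(2) = (sqrt(2)*z^3 + z^2*(-7 + 2*sqrt(2)) + z*(-14 + sqrt(2)) - 7)/(2*z^2 + z*(-12*sqrt(2) - 2) + 12*sqrt(2))
(3) = (u - 6)/(u - 5)
(4) = (c + 2)/(c + 7)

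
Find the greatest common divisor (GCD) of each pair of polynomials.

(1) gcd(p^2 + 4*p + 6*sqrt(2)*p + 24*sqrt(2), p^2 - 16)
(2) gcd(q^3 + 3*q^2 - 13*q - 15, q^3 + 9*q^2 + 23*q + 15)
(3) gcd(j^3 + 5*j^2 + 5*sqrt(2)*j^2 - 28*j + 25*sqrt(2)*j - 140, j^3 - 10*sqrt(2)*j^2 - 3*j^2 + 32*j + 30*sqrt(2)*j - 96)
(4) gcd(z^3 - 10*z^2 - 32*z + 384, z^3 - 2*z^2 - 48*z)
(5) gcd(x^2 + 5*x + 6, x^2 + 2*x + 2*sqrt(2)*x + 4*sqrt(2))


(1) = gcd((p + 4)*(p + 6*sqrt(2)), (p - 4)*(p + 4)) = p + 4
(2) = q^2 + 6*q + 5
(3) = j - 2*sqrt(2)
(4) = gcd((z - 8)^2*(z + 6), z*(z - 8)*(z + 6)) = z^2 - 2*z - 48
(5) = gcd((x + 2)*(x + 3), (x + 2)*(x + 2*sqrt(2))) = x + 2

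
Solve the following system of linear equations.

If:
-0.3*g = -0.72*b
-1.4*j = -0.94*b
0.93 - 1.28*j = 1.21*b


Then:
b = 0.45
g = 1.08
j = 0.30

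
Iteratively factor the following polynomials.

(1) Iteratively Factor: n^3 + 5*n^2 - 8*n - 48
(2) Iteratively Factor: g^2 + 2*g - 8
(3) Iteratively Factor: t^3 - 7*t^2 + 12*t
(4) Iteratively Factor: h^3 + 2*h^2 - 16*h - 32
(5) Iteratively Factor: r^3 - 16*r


(1) = (n + 4)*(n^2 + n - 12) = (n - 3)*(n + 4)*(n + 4)
(2) = (g + 4)*(g - 2)
(3) = (t - 4)*(t^2 - 3*t) = (t - 4)*(t - 3)*(t)
(4) = (h + 4)*(h^2 - 2*h - 8) = (h + 2)*(h + 4)*(h - 4)
(5) = (r - 4)*(r^2 + 4*r) = (r - 4)*(r + 4)*(r)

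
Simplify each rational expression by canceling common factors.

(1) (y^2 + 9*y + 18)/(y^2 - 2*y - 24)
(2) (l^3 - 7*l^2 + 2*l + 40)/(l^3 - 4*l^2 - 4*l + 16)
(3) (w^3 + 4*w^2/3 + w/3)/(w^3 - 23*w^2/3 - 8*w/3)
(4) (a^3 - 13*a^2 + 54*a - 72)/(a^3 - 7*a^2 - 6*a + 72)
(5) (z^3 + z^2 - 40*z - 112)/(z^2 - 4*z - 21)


(1) = (y^2 + 9*y + 18)/(y^2 - 2*y - 24)
(2) = (l - 5)/(l - 2)
(3) = (w + 1)/(w - 8)
(4) = (a - 3)/(a + 3)
(5) = (z^2 + 8*z + 16)/(z + 3)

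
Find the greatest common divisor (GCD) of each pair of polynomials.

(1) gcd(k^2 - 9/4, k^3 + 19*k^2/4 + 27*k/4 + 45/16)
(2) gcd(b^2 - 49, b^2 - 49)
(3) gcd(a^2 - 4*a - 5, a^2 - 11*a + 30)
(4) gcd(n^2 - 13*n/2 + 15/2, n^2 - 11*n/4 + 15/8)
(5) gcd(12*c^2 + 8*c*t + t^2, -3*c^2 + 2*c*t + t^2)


(1) = k + 3/2
(2) = b^2 - 49
(3) = a - 5
(4) = n - 3/2
(5) = gcd((2*c + t)*(6*c + t), (-c + t)*(3*c + t)) = 1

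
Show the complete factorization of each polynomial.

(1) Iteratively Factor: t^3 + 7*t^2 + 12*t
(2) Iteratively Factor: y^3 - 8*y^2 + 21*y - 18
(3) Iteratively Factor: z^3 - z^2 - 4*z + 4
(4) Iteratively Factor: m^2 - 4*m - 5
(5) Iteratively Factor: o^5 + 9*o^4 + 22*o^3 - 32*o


(1) = (t)*(t^2 + 7*t + 12) = t*(t + 3)*(t + 4)
(2) = (y - 2)*(y^2 - 6*y + 9) = (y - 3)*(y - 2)*(y - 3)
(3) = (z - 2)*(z^2 + z - 2) = (z - 2)*(z + 2)*(z - 1)
(4) = (m + 1)*(m - 5)
(5) = (o + 2)*(o^4 + 7*o^3 + 8*o^2 - 16*o) = o*(o + 2)*(o^3 + 7*o^2 + 8*o - 16) = o*(o + 2)*(o + 4)*(o^2 + 3*o - 4) = o*(o + 2)*(o + 4)^2*(o - 1)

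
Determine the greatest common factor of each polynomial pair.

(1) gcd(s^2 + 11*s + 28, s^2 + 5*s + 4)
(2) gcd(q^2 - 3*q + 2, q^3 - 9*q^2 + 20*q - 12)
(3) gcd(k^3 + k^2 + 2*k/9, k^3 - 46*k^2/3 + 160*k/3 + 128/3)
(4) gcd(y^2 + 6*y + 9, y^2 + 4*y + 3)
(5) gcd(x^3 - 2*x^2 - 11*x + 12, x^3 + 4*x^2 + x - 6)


(1) = gcd((s + 4)*(s + 7), (s + 1)*(s + 4)) = s + 4
(2) = gcd((q - 2)*(q - 1), (q - 6)*(q - 2)*(q - 1)) = q^2 - 3*q + 2
(3) = gcd(k*(k + 1/3)*(k + 2/3), (k - 8)^2*(k + 2/3)) = k + 2/3
(4) = gcd((y + 3)^2, (y + 1)*(y + 3)) = y + 3
(5) = gcd((x - 4)*(x - 1)*(x + 3), (x - 1)*(x + 2)*(x + 3)) = x^2 + 2*x - 3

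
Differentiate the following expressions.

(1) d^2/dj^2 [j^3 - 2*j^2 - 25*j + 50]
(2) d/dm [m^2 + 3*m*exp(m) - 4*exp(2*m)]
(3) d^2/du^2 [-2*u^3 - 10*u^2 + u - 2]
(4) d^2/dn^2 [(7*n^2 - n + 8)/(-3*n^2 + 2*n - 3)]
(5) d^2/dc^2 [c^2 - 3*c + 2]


(1) = 6*j - 4
(2) = 3*m*exp(m) + 2*m - 8*exp(2*m) + 3*exp(m)
(3) = -12*u - 20
(4) = 2*(-33*n^3 - 27*n^2 + 117*n - 17)/(27*n^6 - 54*n^5 + 117*n^4 - 116*n^3 + 117*n^2 - 54*n + 27)
(5) = 2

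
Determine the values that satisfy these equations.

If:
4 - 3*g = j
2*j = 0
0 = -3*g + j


Then:
No Solution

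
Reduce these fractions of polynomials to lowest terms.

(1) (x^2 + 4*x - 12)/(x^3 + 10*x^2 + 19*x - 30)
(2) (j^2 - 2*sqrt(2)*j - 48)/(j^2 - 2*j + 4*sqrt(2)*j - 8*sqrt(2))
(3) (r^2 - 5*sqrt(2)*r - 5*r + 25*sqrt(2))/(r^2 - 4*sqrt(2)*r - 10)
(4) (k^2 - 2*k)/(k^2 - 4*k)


(1) = (x - 2)/(x^2 + 4*x - 5)
(2) = (j - 6*sqrt(2))/(j - 2)
(3) = (r - 5)/(r + sqrt(2))
(4) = (k - 2)/(k - 4)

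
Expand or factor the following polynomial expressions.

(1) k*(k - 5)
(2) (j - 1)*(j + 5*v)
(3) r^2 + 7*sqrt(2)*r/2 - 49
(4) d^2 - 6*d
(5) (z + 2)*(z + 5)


(1) = k^2 - 5*k
(2) = j^2 + 5*j*v - j - 5*v
(3) = (r - 7*sqrt(2)/2)*(r + 7*sqrt(2))
(4) = d*(d - 6)
(5) = z^2 + 7*z + 10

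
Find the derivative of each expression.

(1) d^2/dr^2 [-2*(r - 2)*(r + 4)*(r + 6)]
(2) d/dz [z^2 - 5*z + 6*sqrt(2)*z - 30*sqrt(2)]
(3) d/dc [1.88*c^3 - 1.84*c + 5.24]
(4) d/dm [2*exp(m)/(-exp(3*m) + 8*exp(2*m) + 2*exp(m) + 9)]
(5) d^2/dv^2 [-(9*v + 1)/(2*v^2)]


(1) = -12*r - 32
(2) = 2*z - 5 + 6*sqrt(2)
(3) = 5.64*c^2 - 1.84
(4) = (4*exp(3*m) - 16*exp(2*m) + 18)*exp(m)/(exp(6*m) - 16*exp(5*m) + 60*exp(4*m) + 14*exp(3*m) + 148*exp(2*m) + 36*exp(m) + 81)
(5) = 3*(-3*v - 1)/v^4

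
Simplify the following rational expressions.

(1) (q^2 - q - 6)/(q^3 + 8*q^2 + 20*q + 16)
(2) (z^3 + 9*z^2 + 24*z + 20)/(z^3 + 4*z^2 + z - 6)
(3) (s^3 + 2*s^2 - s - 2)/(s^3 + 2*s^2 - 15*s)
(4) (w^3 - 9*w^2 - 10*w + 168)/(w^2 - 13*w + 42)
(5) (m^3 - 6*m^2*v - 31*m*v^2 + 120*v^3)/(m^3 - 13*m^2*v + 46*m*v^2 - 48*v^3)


(1) = (q - 3)/(q^2 + 6*q + 8)
(2) = (z^2 + 7*z + 10)/(z^2 + 2*z - 3)
(3) = (s^3 + 2*s^2 - s - 2)/(s^3 + 2*s^2 - 15*s)
(4) = w + 4
(5) = (-m - 5*v)/(-m + 2*v)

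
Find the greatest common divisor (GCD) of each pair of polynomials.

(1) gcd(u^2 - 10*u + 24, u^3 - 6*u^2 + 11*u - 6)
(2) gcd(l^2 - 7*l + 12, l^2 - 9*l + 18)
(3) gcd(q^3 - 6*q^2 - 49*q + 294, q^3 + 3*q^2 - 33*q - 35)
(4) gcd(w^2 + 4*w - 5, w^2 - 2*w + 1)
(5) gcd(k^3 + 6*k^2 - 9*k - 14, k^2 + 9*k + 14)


(1) = 1
(2) = l - 3
(3) = gcd((q - 7)*(q - 6)*(q + 7), (q - 5)*(q + 1)*(q + 7)) = q + 7
(4) = w - 1
(5) = gcd((k - 2)*(k + 1)*(k + 7), (k + 2)*(k + 7)) = k + 7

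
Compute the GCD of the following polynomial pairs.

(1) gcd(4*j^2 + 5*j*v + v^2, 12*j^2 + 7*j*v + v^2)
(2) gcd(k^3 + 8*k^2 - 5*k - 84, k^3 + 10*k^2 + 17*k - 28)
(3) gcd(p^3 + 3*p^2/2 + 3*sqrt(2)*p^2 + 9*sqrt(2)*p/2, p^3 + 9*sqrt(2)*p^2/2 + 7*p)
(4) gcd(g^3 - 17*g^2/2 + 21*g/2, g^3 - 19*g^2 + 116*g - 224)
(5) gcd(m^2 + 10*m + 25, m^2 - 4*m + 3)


(1) = 4*j + v
(2) = gcd((k - 3)*(k + 4)*(k + 7), (k - 1)*(k + 4)*(k + 7)) = k^2 + 11*k + 28
(3) = p
(4) = gcd(g*(g - 7)*(g - 3/2), (g - 8)*(g - 7)*(g - 4)) = g - 7
(5) = 1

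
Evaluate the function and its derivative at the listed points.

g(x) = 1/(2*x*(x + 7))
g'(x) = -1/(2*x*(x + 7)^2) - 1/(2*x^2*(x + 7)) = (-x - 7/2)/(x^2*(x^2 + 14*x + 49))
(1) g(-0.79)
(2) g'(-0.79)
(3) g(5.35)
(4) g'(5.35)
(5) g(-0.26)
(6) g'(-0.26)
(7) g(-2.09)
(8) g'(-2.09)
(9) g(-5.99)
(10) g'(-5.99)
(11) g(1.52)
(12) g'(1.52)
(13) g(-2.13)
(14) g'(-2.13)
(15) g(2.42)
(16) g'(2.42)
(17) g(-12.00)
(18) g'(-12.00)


(1) = -0.10
(2) = -0.11
(3) = 0.01
(4) = -0.00
(5) = -0.29
(6) = -1.06
(7) = -0.05
(8) = -0.01
(9) = -0.08
(10) = 0.07
(11) = 0.04
(12) = -0.03
(13) = -0.05
(14) = -0.01
(15) = 0.02
(16) = -0.01
(17) = 0.01
(18) = 0.00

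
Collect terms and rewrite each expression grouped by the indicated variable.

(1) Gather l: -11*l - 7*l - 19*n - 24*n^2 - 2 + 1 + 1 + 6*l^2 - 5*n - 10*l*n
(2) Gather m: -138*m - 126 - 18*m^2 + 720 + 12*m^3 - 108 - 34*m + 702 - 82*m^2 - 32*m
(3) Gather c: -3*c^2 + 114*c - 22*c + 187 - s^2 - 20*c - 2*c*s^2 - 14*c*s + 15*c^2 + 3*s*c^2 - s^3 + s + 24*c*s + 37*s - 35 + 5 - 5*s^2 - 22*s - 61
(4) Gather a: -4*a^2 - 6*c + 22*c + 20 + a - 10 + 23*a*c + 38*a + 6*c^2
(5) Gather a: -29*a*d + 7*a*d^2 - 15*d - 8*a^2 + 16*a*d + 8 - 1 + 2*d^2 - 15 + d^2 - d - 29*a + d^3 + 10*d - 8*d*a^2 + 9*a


(1) = 6*l^2 + l*(-10*n - 18) - 24*n^2 - 24*n
(2) = 12*m^3 - 100*m^2 - 204*m + 1188
(3) = c^2*(3*s + 12) + c*(-2*s^2 + 10*s + 72) - s^3 - 6*s^2 + 16*s + 96
(4) = -4*a^2 + a*(23*c + 39) + 6*c^2 + 16*c + 10
(5) = a^2*(-8*d - 8) + a*(7*d^2 - 13*d - 20) + d^3 + 3*d^2 - 6*d - 8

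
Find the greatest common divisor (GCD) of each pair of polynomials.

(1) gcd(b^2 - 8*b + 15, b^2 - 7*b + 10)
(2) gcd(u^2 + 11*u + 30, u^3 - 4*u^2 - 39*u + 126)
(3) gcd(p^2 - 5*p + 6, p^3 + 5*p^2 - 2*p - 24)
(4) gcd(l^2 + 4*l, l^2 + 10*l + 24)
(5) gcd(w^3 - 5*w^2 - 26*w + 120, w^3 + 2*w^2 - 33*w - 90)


(1) = b - 5
(2) = u + 6
(3) = p - 2
(4) = gcd(l*(l + 4), (l + 4)*(l + 6)) = l + 4
(5) = gcd((w - 6)*(w - 4)*(w + 5), (w - 6)*(w + 3)*(w + 5)) = w^2 - w - 30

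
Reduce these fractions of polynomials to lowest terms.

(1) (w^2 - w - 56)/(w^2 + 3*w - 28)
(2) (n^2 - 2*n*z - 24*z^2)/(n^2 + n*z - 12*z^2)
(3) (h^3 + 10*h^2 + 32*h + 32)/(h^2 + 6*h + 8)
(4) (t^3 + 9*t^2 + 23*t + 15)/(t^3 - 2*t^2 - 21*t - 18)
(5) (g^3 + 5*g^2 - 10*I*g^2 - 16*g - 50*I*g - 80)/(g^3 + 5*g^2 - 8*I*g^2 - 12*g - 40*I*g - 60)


(1) = (w - 8)/(w - 4)
(2) = (-n + 6*z)/(-n + 3*z)
(3) = h + 4
(4) = (t + 5)/(t - 6)
(5) = (g - 8*I)/(g - 6*I)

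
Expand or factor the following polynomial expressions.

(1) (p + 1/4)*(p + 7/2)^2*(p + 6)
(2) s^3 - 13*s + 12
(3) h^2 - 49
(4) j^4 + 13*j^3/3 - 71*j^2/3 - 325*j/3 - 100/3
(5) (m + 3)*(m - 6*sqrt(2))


(1) = p^4 + 53*p^3/4 + 115*p^2/2 + 1393*p/16 + 147/8
(2) = (s - 3)*(s - 1)*(s + 4)
(3) = (h - 7)*(h + 7)
(4) = (j - 5)*(j + 1/3)*(j + 4)*(j + 5)
(5) = m^2 - 6*sqrt(2)*m + 3*m - 18*sqrt(2)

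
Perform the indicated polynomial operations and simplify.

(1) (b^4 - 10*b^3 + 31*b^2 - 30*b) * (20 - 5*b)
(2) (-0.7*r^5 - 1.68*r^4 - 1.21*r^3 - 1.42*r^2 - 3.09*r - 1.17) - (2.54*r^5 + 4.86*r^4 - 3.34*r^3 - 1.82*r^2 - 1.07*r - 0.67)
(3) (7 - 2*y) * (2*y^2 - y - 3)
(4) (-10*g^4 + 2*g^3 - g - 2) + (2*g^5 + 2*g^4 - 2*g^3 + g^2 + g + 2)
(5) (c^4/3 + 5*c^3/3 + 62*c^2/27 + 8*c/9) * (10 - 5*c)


(1) = -5*b^5 + 70*b^4 - 355*b^3 + 770*b^2 - 600*b
(2) = -3.24*r^5 - 6.54*r^4 + 2.13*r^3 + 0.4*r^2 - 2.02*r - 0.5
(3) = -4*y^3 + 16*y^2 - y - 21
(4) = 2*g^5 - 8*g^4 + g^2
(5) = -5*c^5/3 - 5*c^4 + 140*c^3/27 + 500*c^2/27 + 80*c/9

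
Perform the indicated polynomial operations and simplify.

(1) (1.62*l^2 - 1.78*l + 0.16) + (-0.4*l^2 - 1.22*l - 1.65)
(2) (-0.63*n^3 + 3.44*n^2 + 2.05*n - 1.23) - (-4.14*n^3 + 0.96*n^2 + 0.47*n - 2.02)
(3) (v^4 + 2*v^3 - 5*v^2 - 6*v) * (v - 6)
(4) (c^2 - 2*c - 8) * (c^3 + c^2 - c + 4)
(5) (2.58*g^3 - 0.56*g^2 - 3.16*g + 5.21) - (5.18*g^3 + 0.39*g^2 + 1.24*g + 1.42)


(1) = 1.22*l^2 - 3.0*l - 1.49
(2) = 3.51*n^3 + 2.48*n^2 + 1.58*n + 0.79
(3) = v^5 - 4*v^4 - 17*v^3 + 24*v^2 + 36*v
(4) = c^5 - c^4 - 11*c^3 - 2*c^2 - 32
(5) = -2.6*g^3 - 0.95*g^2 - 4.4*g + 3.79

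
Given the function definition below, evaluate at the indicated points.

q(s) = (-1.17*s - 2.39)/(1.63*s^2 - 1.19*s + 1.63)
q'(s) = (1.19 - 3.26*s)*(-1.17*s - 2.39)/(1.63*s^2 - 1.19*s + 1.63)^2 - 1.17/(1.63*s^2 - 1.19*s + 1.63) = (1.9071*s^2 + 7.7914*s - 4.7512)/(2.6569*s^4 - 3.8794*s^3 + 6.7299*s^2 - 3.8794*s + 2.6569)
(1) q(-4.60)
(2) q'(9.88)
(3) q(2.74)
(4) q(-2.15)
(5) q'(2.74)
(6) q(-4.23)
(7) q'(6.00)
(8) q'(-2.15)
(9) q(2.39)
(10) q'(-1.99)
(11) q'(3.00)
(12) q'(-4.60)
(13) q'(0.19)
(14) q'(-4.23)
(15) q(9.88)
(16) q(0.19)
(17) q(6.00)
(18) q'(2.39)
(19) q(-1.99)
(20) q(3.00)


(1) = 0.07
(2) = 0.01
(3) = -0.53
(4) = 0.01
(5) = 0.27
(6) = 0.07
(7) = 0.04
(8) = -0.09
(9) = -0.64
(10) = -0.12
(11) = 0.22
(12) = -0.00
(13) = -1.50
(14) = -0.00
(15) = -0.09
(16) = -1.79
(17) = -0.18
(18) = 0.38
(19) = -0.01
(20) = -0.46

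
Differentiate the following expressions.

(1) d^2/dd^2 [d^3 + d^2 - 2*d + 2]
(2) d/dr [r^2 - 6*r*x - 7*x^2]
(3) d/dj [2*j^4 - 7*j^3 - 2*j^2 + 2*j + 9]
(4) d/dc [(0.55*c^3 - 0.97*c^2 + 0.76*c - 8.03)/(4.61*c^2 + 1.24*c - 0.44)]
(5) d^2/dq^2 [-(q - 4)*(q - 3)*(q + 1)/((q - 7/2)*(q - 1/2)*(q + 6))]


(1) = 6*d + 2
(2) = 2*r - 6*x
(3) = 8*j^3 - 21*j^2 - 4*j + 2
(4) = (2.5355*c^4 + 1.364*c^3 - 5.4324*c^2 + 74.8902*c + 9.6228)/(21.2521*c^4 + 11.4328*c^3 - 2.5192*c^2 - 1.0912*c + 0.1936)
(5) = 8*(128*q^6 - 1308*q^5 + 5784*q^4 - 15541*q^3 + 20718*q^2 + 31428*q - 99126)/(64*q^9 + 384*q^8 - 3504*q^7 - 14560*q^6 + 86028*q^5 + 108456*q^4 - 863225*q^3 + 1040382*q^2 - 470988*q + 74088)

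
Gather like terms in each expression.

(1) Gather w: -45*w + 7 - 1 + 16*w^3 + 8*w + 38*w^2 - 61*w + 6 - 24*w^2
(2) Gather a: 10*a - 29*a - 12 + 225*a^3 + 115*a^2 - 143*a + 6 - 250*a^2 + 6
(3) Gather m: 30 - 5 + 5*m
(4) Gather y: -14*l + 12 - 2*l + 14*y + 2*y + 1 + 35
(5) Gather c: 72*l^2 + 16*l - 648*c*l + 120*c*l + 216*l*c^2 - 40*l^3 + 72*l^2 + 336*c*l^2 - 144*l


(1) = 16*w^3 + 14*w^2 - 98*w + 12
(2) = 225*a^3 - 135*a^2 - 162*a
(3) = 5*m + 25
(4) = -16*l + 16*y + 48
(5) = 216*c^2*l + c*(336*l^2 - 528*l) - 40*l^3 + 144*l^2 - 128*l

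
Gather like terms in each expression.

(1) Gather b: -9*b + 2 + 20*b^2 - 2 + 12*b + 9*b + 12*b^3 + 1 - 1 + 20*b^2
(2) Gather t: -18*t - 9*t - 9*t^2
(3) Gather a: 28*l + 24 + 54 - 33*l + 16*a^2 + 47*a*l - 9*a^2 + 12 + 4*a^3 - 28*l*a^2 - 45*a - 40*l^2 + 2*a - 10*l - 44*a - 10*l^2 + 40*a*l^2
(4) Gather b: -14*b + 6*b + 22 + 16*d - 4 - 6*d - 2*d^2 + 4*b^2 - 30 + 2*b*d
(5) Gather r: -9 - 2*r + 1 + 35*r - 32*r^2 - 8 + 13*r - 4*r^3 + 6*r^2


(1) = 12*b^3 + 40*b^2 + 12*b
(2) = -9*t^2 - 27*t
(3) = 4*a^3 + a^2*(7 - 28*l) + a*(40*l^2 + 47*l - 87) - 50*l^2 - 15*l + 90
(4) = 4*b^2 + b*(2*d - 8) - 2*d^2 + 10*d - 12
(5) = -4*r^3 - 26*r^2 + 46*r - 16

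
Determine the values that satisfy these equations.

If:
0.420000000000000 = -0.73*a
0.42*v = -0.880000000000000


Then:
a = -0.58
v = -2.10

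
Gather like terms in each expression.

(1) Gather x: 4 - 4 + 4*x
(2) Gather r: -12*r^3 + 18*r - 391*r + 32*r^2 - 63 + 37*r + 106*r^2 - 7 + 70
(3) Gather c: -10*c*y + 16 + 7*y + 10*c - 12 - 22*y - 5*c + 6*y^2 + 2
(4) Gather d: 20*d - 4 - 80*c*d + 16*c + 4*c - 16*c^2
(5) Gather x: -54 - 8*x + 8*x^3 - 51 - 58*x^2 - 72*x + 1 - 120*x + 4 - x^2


(1) = 4*x
(2) = -12*r^3 + 138*r^2 - 336*r
(3) = c*(5 - 10*y) + 6*y^2 - 15*y + 6
(4) = -16*c^2 + 20*c + d*(20 - 80*c) - 4
(5) = 8*x^3 - 59*x^2 - 200*x - 100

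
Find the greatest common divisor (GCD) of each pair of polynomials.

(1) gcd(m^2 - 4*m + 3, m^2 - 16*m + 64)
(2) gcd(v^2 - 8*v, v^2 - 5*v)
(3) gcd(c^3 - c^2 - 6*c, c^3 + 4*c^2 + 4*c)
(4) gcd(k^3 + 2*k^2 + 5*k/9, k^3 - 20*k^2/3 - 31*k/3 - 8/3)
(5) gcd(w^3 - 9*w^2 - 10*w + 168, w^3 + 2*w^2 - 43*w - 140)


(1) = 1
(2) = gcd(v*(v - 8), v*(v - 5)) = v
(3) = gcd(c*(c - 3)*(c + 2), c*(c + 2)^2) = c^2 + 2*c
(4) = k + 1/3
(5) = gcd((w - 7)*(w - 6)*(w + 4), (w - 7)*(w + 4)*(w + 5)) = w^2 - 3*w - 28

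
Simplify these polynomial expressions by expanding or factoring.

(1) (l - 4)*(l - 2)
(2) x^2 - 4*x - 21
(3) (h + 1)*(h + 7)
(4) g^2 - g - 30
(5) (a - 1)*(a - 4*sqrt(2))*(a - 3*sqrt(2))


(1) = l^2 - 6*l + 8
(2) = (x - 7)*(x + 3)
(3) = h^2 + 8*h + 7
(4) = (g - 6)*(g + 5)
(5) = a^3 - 7*sqrt(2)*a^2 - a^2 + 7*sqrt(2)*a + 24*a - 24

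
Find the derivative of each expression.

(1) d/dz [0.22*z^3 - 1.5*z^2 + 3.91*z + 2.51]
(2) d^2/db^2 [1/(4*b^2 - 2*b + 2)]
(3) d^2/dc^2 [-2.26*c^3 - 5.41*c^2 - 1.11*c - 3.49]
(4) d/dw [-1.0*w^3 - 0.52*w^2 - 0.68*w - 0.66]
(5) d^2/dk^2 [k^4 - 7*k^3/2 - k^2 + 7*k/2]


(1) = 0.66*z^2 - 3.0*z + 3.91
(2) = (-4*b^2 + 2*b + (4*b - 1)^2 - 2)/(2*b^2 - b + 1)^3
(3) = -13.56*c - 10.82
(4) = -3.0*w^2 - 1.04*w - 0.68
(5) = 12*k^2 - 21*k - 2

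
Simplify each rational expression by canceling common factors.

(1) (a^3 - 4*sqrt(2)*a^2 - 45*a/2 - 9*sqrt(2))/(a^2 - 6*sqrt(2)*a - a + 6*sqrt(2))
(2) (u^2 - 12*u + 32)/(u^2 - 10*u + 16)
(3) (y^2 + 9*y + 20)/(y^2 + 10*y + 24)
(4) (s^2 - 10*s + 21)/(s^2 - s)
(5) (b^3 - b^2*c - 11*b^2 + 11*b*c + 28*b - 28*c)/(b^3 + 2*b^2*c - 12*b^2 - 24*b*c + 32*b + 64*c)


(1) = (2*a^2 + 4*sqrt(2)*a + 3)/(2*a - 2)
(2) = (u - 4)/(u - 2)
(3) = (y + 5)/(y + 6)
(4) = (s^2 - 10*s + 21)/(s^2 - s)
(5) = (b^2 - b*c - 7*b + 7*c)/(b^2 + 2*b*c - 8*b - 16*c)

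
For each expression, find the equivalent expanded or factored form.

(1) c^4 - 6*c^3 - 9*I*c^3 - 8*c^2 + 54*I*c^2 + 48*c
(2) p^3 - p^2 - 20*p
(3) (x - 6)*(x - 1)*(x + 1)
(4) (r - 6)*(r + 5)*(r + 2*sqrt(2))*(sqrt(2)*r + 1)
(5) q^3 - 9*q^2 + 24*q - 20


(1) = c*(c - 6)*(c - 8*I)*(c - I)
(2) = p*(p - 5)*(p + 4)
(3) = x^3 - 6*x^2 - x + 6
(4) = sqrt(2)*r^4 - sqrt(2)*r^3 + 5*r^3 - 28*sqrt(2)*r^2 - 5*r^2 - 150*r - 2*sqrt(2)*r - 60*sqrt(2)
(5) = (q - 5)*(q - 2)^2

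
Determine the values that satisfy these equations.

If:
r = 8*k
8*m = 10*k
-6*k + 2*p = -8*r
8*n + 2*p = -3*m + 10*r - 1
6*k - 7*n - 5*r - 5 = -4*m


Then:
k = -132/4687
m = -165/4687
n = -2801/4687
p = 3828/4687
r = -1056/4687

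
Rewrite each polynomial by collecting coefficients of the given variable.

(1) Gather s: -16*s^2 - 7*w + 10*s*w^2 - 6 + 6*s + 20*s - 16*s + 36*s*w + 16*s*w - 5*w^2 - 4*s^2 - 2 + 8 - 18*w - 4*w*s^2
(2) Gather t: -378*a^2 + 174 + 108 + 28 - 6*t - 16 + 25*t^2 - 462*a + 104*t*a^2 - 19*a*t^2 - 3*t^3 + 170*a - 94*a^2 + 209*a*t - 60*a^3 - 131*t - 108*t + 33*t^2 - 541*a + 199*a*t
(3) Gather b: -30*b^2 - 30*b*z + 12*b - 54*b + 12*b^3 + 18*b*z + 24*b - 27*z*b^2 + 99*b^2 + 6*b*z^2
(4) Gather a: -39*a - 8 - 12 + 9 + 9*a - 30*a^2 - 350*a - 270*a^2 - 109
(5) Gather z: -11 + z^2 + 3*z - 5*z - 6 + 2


(1) = s^2*(-4*w - 20) + s*(10*w^2 + 52*w + 10) - 5*w^2 - 25*w
(2) = -60*a^3 - 472*a^2 - 833*a - 3*t^3 + t^2*(58 - 19*a) + t*(104*a^2 + 408*a - 245) + 294
(3) = 12*b^3 + b^2*(69 - 27*z) + b*(6*z^2 - 12*z - 18)
(4) = -300*a^2 - 380*a - 120
(5) = z^2 - 2*z - 15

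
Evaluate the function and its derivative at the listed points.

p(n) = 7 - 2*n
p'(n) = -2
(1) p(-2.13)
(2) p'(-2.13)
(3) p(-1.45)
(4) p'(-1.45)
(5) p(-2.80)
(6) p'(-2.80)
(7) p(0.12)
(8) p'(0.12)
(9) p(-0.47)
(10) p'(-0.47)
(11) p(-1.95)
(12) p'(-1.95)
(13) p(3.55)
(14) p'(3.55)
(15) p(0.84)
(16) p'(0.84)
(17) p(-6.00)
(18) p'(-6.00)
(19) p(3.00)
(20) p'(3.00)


(1) = 11.26
(2) = -2.00
(3) = 9.90
(4) = -2.00
(5) = 12.60
(6) = -2.00
(7) = 6.76
(8) = -2.00
(9) = 7.94
(10) = -2.00
(11) = 10.90
(12) = -2.00
(13) = -0.10
(14) = -2.00
(15) = 5.32
(16) = -2.00
(17) = 19.00
(18) = -2.00
(19) = 1.00
(20) = -2.00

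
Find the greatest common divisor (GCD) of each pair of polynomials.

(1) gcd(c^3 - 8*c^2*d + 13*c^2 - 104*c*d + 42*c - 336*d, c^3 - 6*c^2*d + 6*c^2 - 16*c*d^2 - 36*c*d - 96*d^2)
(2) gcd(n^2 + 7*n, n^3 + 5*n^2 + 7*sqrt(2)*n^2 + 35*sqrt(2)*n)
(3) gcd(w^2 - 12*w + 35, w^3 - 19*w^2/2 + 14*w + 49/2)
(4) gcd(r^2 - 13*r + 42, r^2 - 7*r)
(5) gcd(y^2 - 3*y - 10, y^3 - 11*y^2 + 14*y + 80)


(1) = gcd((c + 6)*(c + 7)*(c - 8*d), (c + 6)*(c - 8*d)*(c + 2*d)) = c^2 - 8*c*d + 6*c - 48*d
(2) = n
(3) = w - 7
(4) = gcd((r - 7)*(r - 6), r*(r - 7)) = r - 7
(5) = y^2 - 3*y - 10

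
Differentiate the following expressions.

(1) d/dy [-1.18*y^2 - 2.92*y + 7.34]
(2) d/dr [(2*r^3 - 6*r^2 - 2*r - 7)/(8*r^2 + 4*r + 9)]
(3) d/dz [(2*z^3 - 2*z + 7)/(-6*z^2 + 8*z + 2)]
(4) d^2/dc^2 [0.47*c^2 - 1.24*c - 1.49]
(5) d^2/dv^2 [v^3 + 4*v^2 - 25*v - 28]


(1) = -2.36*y - 2.92
(2) = 2*(8*r^4 + 8*r^3 + 23*r^2 + 2*r + 5)/(64*r^4 + 64*r^3 + 160*r^2 + 72*r + 81)
(3) = (-3*z^4 + 8*z^3 + 21*z - 15)/(9*z^4 - 24*z^3 + 10*z^2 + 8*z + 1)
(4) = 0.940000000000000
(5) = 6*v + 8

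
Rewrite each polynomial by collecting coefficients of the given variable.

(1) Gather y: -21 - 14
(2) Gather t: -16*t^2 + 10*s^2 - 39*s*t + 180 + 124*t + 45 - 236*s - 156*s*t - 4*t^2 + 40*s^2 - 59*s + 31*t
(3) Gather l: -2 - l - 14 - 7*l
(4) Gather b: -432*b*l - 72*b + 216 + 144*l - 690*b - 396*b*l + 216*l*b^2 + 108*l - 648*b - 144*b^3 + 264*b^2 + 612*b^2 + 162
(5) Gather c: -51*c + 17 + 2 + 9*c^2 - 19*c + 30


(1) = -35
(2) = 50*s^2 - 295*s - 20*t^2 + t*(155 - 195*s) + 225
(3) = -8*l - 16
(4) = -144*b^3 + b^2*(216*l + 876) + b*(-828*l - 1410) + 252*l + 378
(5) = 9*c^2 - 70*c + 49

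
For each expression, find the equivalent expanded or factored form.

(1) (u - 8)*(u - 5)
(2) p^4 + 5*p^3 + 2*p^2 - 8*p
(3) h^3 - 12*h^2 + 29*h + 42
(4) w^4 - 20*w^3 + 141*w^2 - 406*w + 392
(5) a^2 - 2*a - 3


(1) = u^2 - 13*u + 40
(2) = p*(p - 1)*(p + 2)*(p + 4)
(3) = (h - 7)*(h - 6)*(h + 1)
(4) = (w - 7)^2*(w - 4)*(w - 2)
(5) = (a - 3)*(a + 1)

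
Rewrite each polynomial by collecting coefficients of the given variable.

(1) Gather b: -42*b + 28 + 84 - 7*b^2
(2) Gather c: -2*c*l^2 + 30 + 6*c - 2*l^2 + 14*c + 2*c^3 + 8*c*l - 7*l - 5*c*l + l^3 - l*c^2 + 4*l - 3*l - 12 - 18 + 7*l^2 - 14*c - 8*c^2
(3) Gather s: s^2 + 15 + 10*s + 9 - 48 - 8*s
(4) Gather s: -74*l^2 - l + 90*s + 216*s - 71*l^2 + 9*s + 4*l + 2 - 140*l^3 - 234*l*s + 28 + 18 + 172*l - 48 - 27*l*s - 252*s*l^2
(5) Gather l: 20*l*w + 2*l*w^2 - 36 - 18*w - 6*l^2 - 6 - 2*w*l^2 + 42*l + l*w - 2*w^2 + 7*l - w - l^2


(1) = -7*b^2 - 42*b + 112
(2) = 2*c^3 + c^2*(-l - 8) + c*(-2*l^2 + 3*l + 6) + l^3 + 5*l^2 - 6*l
(3) = s^2 + 2*s - 24
(4) = -140*l^3 - 145*l^2 + 175*l + s*(-252*l^2 - 261*l + 315)
(5) = l^2*(-2*w - 7) + l*(2*w^2 + 21*w + 49) - 2*w^2 - 19*w - 42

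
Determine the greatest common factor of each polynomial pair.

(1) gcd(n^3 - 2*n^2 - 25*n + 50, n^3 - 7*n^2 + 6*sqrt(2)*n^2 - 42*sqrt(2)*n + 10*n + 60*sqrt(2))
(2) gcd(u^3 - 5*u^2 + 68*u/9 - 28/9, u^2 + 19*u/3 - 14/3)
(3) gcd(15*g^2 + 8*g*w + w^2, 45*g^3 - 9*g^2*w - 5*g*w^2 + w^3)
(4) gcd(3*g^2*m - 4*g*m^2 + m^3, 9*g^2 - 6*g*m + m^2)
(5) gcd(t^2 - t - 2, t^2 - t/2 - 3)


(1) = gcd((n - 5)*(n - 2)*(n + 5), (n - 5)*(n - 2)*(n + 6*sqrt(2))) = n^2 - 7*n + 10
(2) = gcd((u - 7/3)*(u - 2)*(u - 2/3), (u - 2/3)*(u + 7)) = u - 2/3
(3) = 3*g + w
(4) = 3*g - m
(5) = gcd((t - 2)*(t + 1), (t - 2)*(t + 3/2)) = t - 2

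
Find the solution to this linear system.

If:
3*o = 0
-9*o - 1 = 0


Then:
No Solution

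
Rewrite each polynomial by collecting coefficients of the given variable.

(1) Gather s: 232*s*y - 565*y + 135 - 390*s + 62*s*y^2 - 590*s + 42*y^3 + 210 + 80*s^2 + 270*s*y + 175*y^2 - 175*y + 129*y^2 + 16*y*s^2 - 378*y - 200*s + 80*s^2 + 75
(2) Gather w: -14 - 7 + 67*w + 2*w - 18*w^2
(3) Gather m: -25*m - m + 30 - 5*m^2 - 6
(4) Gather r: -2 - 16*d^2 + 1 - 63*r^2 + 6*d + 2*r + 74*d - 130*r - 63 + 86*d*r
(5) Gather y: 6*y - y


(1) = s^2*(16*y + 160) + s*(62*y^2 + 502*y - 1180) + 42*y^3 + 304*y^2 - 1118*y + 420
(2) = -18*w^2 + 69*w - 21
(3) = -5*m^2 - 26*m + 24
(4) = -16*d^2 + 80*d - 63*r^2 + r*(86*d - 128) - 64
(5) = 5*y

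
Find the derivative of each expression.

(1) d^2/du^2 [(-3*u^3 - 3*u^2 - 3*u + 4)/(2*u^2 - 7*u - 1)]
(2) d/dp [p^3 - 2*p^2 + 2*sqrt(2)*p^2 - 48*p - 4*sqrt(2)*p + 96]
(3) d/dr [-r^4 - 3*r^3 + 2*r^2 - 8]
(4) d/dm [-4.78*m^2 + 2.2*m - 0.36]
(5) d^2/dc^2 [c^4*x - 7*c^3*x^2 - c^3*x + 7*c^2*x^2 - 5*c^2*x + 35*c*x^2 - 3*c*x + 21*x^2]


(1) = 6*(-69*u^3 - 11*u^2 - 65*u + 74)/(8*u^6 - 84*u^5 + 282*u^4 - 259*u^3 - 141*u^2 - 21*u - 1)
(2) = 3*p^2 - 4*p + 4*sqrt(2)*p - 48 - 4*sqrt(2)
(3) = r*(-4*r^2 - 9*r + 4)
(4) = 2.2 - 9.56*m
(5) = 2*x*(6*c^2 - 21*c*x - 3*c + 7*x - 5)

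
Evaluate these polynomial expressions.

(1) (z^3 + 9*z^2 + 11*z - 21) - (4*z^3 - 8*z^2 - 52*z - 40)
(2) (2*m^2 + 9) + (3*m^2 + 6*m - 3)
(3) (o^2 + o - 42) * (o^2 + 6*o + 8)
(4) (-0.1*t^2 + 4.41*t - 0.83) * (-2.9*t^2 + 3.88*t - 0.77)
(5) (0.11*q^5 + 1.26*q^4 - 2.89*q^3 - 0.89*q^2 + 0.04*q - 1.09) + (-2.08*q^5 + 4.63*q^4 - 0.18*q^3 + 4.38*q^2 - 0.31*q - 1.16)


(1) = -3*z^3 + 17*z^2 + 63*z + 19
(2) = 5*m^2 + 6*m + 6
(3) = o^4 + 7*o^3 - 28*o^2 - 244*o - 336
(4) = 0.29*t^4 - 13.177*t^3 + 19.5948*t^2 - 6.6161*t + 0.6391
(5) = -1.97*q^5 + 5.89*q^4 - 3.07*q^3 + 3.49*q^2 - 0.27*q - 2.25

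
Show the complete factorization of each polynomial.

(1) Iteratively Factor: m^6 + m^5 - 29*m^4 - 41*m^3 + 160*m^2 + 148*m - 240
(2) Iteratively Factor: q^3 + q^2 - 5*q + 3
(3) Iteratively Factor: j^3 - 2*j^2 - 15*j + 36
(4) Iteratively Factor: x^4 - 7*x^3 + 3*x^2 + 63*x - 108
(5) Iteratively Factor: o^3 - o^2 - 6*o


(1) = (m + 4)*(m^5 - 3*m^4 - 17*m^3 + 27*m^2 + 52*m - 60) = (m + 3)*(m + 4)*(m^4 - 6*m^3 + m^2 + 24*m - 20) = (m - 5)*(m + 3)*(m + 4)*(m^3 - m^2 - 4*m + 4) = (m - 5)*(m - 2)*(m + 3)*(m + 4)*(m^2 + m - 2) = (m - 5)*(m - 2)*(m + 2)*(m + 3)*(m + 4)*(m - 1)
(2) = (q - 1)*(q^2 + 2*q - 3) = (q - 1)^2*(q + 3)
(3) = (j - 3)*(j^2 + j - 12) = (j - 3)*(j + 4)*(j - 3)
(4) = (x - 3)*(x^3 - 4*x^2 - 9*x + 36) = (x - 3)*(x + 3)*(x^2 - 7*x + 12) = (x - 3)^2*(x + 3)*(x - 4)
(5) = (o + 2)*(o^2 - 3*o) = o*(o + 2)*(o - 3)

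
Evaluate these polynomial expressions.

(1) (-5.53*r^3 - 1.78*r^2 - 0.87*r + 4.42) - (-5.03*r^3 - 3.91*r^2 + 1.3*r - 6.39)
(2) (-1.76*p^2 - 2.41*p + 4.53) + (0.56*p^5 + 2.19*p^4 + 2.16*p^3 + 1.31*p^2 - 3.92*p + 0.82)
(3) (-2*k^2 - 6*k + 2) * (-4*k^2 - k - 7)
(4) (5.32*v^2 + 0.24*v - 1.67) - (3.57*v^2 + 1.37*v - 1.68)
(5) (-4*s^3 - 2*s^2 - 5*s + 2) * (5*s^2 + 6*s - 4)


(1) = -0.5*r^3 + 2.13*r^2 - 2.17*r + 10.81
(2) = 0.56*p^5 + 2.19*p^4 + 2.16*p^3 - 0.45*p^2 - 6.33*p + 5.35
(3) = 8*k^4 + 26*k^3 + 12*k^2 + 40*k - 14
(4) = 1.75*v^2 - 1.13*v + 0.01
(5) = -20*s^5 - 34*s^4 - 21*s^3 - 12*s^2 + 32*s - 8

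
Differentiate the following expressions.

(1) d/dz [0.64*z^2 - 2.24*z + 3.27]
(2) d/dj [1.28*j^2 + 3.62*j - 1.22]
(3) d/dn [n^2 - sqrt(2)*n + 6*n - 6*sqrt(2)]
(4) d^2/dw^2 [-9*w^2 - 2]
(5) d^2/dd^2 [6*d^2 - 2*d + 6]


(1) = 1.28*z - 2.24
(2) = 2.56*j + 3.62
(3) = 2*n - sqrt(2) + 6
(4) = -18
(5) = 12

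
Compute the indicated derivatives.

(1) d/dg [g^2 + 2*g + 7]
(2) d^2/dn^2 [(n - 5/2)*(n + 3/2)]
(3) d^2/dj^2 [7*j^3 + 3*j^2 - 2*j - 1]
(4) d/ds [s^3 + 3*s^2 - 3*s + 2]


(1) = 2*g + 2
(2) = 2
(3) = 42*j + 6
(4) = 3*s^2 + 6*s - 3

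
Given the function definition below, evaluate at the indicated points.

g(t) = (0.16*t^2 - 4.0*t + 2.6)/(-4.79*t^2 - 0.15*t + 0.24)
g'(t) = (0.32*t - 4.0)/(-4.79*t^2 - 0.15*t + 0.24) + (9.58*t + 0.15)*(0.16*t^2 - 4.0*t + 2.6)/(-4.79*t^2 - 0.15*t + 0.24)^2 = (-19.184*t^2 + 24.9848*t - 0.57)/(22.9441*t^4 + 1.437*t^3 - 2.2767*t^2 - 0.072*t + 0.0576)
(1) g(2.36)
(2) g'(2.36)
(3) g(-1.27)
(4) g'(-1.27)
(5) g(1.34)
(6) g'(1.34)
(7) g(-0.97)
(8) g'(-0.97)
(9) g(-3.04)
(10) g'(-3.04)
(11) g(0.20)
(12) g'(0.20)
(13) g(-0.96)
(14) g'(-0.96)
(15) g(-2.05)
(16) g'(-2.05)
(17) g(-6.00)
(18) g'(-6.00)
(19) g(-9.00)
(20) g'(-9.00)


(1) = 0.22
(2) = -0.07
(3) = -1.09
(4) = -1.19
(5) = 0.29
(6) = -0.02
(7) = -1.61
(8) = -2.52
(9) = -0.37
(10) = -0.13
(11) = 98.17
(12) = 10809.31
(13) = -1.63
(14) = -2.60
(15) = -0.59
(16) = -0.35
(17) = -0.19
(18) = -0.03
(19) = -0.13
(20) = -0.01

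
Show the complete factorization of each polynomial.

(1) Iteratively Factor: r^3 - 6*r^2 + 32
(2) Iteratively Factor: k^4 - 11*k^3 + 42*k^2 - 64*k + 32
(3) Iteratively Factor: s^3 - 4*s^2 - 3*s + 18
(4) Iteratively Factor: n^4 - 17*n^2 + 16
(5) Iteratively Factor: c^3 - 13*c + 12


(1) = (r - 4)*(r^2 - 2*r - 8) = (r - 4)*(r + 2)*(r - 4)
(2) = (k - 2)*(k^3 - 9*k^2 + 24*k - 16) = (k - 4)*(k - 2)*(k^2 - 5*k + 4) = (k - 4)*(k - 2)*(k - 1)*(k - 4)
(3) = (s - 3)*(s^2 - s - 6) = (s - 3)^2*(s + 2)
(4) = (n + 1)*(n^3 - n^2 - 16*n + 16) = (n + 1)*(n + 4)*(n^2 - 5*n + 4) = (n - 1)*(n + 1)*(n + 4)*(n - 4)
(5) = (c + 4)*(c^2 - 4*c + 3) = (c - 3)*(c + 4)*(c - 1)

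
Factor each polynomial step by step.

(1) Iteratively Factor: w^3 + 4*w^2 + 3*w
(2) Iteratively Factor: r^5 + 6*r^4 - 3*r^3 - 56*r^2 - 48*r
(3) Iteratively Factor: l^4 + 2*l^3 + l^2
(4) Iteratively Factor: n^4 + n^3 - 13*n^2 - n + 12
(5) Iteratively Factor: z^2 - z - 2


(1) = (w + 3)*(w^2 + w) = (w + 1)*(w + 3)*(w)
(2) = (r)*(r^4 + 6*r^3 - 3*r^2 - 56*r - 48) = r*(r + 4)*(r^3 + 2*r^2 - 11*r - 12) = r*(r - 3)*(r + 4)*(r^2 + 5*r + 4) = r*(r - 3)*(r + 1)*(r + 4)*(r + 4)
(3) = (l + 1)*(l^3 + l^2) = l*(l + 1)*(l^2 + l) = l*(l + 1)^2*(l)
(4) = (n + 4)*(n^3 - 3*n^2 - n + 3) = (n + 1)*(n + 4)*(n^2 - 4*n + 3) = (n - 1)*(n + 1)*(n + 4)*(n - 3)
(5) = (z + 1)*(z - 2)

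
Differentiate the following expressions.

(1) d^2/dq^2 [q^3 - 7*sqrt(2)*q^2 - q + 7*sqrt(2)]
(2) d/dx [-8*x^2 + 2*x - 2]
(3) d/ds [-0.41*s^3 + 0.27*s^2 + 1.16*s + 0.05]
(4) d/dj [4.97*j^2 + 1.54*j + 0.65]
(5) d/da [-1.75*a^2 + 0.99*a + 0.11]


(1) = 6*q - 14*sqrt(2)
(2) = 2 - 16*x
(3) = -1.23*s^2 + 0.54*s + 1.16
(4) = 9.94*j + 1.54
(5) = 0.99 - 3.5*a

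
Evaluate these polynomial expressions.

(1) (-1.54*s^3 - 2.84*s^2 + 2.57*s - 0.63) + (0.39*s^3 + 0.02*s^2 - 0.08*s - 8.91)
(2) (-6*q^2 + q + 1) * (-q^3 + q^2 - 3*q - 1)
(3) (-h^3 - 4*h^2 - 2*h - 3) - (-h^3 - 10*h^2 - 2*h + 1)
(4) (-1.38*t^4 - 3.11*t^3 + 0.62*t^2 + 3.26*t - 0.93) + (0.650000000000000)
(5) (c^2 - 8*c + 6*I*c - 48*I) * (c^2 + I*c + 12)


(1) = -1.15*s^3 - 2.82*s^2 + 2.49*s - 9.54
(2) = 6*q^5 - 7*q^4 + 18*q^3 + 4*q^2 - 4*q - 1
(3) = 6*h^2 - 4
(4) = -1.38*t^4 - 3.11*t^3 + 0.62*t^2 + 3.26*t - 0.28
(5) = c^4 - 8*c^3 + 7*I*c^3 + 6*c^2 - 56*I*c^2 - 48*c + 72*I*c - 576*I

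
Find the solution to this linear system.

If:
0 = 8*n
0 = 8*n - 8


Then:
No Solution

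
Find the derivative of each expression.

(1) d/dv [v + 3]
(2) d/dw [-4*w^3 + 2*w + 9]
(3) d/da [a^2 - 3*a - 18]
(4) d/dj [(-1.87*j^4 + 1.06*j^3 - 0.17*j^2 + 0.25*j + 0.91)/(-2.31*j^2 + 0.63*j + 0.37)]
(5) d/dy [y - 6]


(1) = 1
(2) = 2 - 12*w^2
(3) = 2*a - 3
(4) = (8.6394*j^5 - 5.9829*j^4 - 1.432*j^3 + 1.647*j^2 + 4.0784*j - 0.4808)/(5.3361*j^4 - 2.9106*j^3 - 1.3125*j^2 + 0.4662*j + 0.1369)
(5) = 1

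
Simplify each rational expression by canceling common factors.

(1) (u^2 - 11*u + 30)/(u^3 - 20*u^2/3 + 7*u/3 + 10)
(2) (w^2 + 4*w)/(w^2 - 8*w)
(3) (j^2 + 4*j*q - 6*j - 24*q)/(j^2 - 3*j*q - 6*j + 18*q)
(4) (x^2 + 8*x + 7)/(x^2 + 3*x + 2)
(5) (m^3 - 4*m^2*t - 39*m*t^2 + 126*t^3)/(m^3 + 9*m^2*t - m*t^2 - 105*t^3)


(1) = (3*u - 15)/(3*u^2 - 2*u - 5)
(2) = (w + 4)/(w - 8)
(3) = (-j - 4*q)/(-j + 3*q)
(4) = (x + 7)/(x + 2)
(5) = (m^2 - m*t - 42*t^2)/(m^2 + 12*m*t + 35*t^2)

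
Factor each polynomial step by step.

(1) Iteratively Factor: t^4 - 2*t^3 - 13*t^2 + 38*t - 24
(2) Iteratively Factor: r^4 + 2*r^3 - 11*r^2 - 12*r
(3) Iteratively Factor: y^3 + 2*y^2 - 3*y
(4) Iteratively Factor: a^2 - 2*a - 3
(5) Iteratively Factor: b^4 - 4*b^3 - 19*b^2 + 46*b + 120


(1) = (t + 4)*(t^3 - 6*t^2 + 11*t - 6) = (t - 2)*(t + 4)*(t^2 - 4*t + 3) = (t - 3)*(t - 2)*(t + 4)*(t - 1)
(2) = (r)*(r^3 + 2*r^2 - 11*r - 12) = r*(r - 3)*(r^2 + 5*r + 4) = r*(r - 3)*(r + 1)*(r + 4)
(3) = (y - 1)*(y^2 + 3*y) = (y - 1)*(y + 3)*(y)
(4) = (a - 3)*(a + 1)
(5) = (b + 2)*(b^3 - 6*b^2 - 7*b + 60) = (b - 4)*(b + 2)*(b^2 - 2*b - 15) = (b - 5)*(b - 4)*(b + 2)*(b + 3)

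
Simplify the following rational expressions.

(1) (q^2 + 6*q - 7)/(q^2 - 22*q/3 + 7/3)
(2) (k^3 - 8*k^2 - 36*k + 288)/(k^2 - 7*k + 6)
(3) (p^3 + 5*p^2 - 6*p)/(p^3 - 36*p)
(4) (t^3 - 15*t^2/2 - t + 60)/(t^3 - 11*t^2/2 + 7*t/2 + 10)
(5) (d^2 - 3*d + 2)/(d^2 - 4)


(1) = (3*q^2 + 18*q - 21)/(3*q^2 - 22*q + 7)
(2) = (k^2 - 2*k - 48)/(k - 1)
(3) = (p - 1)/(p - 6)
(4) = (2*t^2 - 7*t - 30)/(2*t^2 - 3*t - 5)
(5) = (d - 1)/(d + 2)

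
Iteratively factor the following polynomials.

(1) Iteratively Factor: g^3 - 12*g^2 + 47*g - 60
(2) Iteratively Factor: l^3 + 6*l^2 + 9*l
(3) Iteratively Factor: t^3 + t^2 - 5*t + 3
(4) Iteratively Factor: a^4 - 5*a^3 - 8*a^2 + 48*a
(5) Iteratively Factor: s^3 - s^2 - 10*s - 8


(1) = (g - 4)*(g^2 - 8*g + 15) = (g - 4)*(g - 3)*(g - 5)
(2) = (l + 3)*(l^2 + 3*l) = (l + 3)^2*(l)
(3) = (t - 1)*(t^2 + 2*t - 3) = (t - 1)*(t + 3)*(t - 1)
(4) = (a)*(a^3 - 5*a^2 - 8*a + 48) = a*(a + 3)*(a^2 - 8*a + 16) = a*(a - 4)*(a + 3)*(a - 4)
(5) = (s - 4)*(s^2 + 3*s + 2) = (s - 4)*(s + 1)*(s + 2)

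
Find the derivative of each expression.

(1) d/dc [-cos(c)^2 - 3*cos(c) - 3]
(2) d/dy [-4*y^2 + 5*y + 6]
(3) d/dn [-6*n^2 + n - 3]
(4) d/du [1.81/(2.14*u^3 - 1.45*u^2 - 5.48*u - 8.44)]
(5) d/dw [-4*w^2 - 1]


(1) = (2*cos(c) + 3)*sin(c)
(2) = 5 - 8*y
(3) = 1 - 12*n
(4) = (-11.6202*u^2 + 5.249*u + 9.9188)/(-2.14*u^3 + 1.45*u^2 + 5.48*u + 8.44)^2
(5) = -8*w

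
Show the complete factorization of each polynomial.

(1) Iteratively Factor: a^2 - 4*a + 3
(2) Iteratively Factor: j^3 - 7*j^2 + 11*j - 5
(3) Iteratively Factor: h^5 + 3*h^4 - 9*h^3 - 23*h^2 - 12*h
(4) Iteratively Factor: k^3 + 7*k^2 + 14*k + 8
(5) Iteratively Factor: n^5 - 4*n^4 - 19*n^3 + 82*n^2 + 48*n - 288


(1) = (a - 3)*(a - 1)
(2) = (j - 5)*(j^2 - 2*j + 1) = (j - 5)*(j - 1)*(j - 1)
(3) = (h + 4)*(h^4 - h^3 - 5*h^2 - 3*h) = h*(h + 4)*(h^3 - h^2 - 5*h - 3) = h*(h + 1)*(h + 4)*(h^2 - 2*h - 3) = h*(h - 3)*(h + 1)*(h + 4)*(h + 1)
(4) = (k + 1)*(k^2 + 6*k + 8) = (k + 1)*(k + 4)*(k + 2)
(5) = (n - 4)*(n^4 - 19*n^2 + 6*n + 72) = (n - 4)*(n - 3)*(n^3 + 3*n^2 - 10*n - 24) = (n - 4)*(n - 3)^2*(n^2 + 6*n + 8) = (n - 4)*(n - 3)^2*(n + 4)*(n + 2)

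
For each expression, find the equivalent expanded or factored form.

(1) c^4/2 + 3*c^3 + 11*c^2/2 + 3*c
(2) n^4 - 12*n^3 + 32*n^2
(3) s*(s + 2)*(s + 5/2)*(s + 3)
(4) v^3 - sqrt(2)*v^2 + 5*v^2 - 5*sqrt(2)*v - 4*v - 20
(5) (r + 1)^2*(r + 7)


(1) = c*(c/2 + 1)*(c + 1)*(c + 3)
(2) = n^2*(n - 8)*(n - 4)
(3) = s^4 + 15*s^3/2 + 37*s^2/2 + 15*s
(4) = (v + 5)*(v - 2*sqrt(2))*(v + sqrt(2))
(5) = r^3 + 9*r^2 + 15*r + 7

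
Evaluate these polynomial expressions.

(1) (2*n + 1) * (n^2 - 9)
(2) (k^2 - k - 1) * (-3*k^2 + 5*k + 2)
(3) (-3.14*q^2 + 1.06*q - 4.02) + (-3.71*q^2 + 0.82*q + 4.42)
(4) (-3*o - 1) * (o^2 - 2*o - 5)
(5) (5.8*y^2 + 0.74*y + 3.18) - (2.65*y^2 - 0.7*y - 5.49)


(1) = 2*n^3 + n^2 - 18*n - 9
(2) = -3*k^4 + 8*k^3 - 7*k - 2
(3) = -6.85*q^2 + 1.88*q + 0.4
(4) = -3*o^3 + 5*o^2 + 17*o + 5
(5) = 3.15*y^2 + 1.44*y + 8.67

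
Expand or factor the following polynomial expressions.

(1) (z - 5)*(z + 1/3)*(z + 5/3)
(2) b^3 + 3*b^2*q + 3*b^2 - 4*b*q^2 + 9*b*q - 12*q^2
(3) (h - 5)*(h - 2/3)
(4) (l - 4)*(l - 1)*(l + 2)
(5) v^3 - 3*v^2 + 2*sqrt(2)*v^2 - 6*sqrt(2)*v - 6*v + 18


(1) = z^3 - 3*z^2 - 85*z/9 - 25/9
(2) = (b + 3)*(b - q)*(b + 4*q)
(3) = h^2 - 17*h/3 + 10/3
(4) = l^3 - 3*l^2 - 6*l + 8
(5) = (v - 3)*(v - sqrt(2))*(v + 3*sqrt(2))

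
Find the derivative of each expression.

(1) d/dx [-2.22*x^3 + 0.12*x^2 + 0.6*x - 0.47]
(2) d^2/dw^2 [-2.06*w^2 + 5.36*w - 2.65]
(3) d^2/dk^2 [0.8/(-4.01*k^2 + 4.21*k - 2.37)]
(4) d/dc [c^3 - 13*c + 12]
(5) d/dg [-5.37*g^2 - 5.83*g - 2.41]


(1) = -6.66*x^2 + 0.24*x + 0.6
(2) = -4.12000000000000
(3) = (25.72816*k^2 - 27.01136*k - 0.8*(8.02*k - 4.21)*(16.04*k - 8.42) + 15.20592)/(4.01*k^2 - 4.21*k + 2.37)^3
(4) = 3*c^2 - 13
(5) = -10.74*g - 5.83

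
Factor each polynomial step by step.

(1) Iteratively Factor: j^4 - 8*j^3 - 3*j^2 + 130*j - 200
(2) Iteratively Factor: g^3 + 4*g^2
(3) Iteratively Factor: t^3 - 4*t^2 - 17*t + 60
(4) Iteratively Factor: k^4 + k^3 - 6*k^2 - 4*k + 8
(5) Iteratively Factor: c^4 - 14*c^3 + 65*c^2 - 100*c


(1) = (j - 2)*(j^3 - 6*j^2 - 15*j + 100) = (j - 2)*(j + 4)*(j^2 - 10*j + 25) = (j - 5)*(j - 2)*(j + 4)*(j - 5)
(2) = (g)*(g^2 + 4*g) = g^2*(g + 4)
(3) = (t - 5)*(t^2 + t - 12) = (t - 5)*(t - 3)*(t + 4)
(4) = (k + 2)*(k^3 - k^2 - 4*k + 4) = (k + 2)^2*(k^2 - 3*k + 2) = (k - 2)*(k + 2)^2*(k - 1)
(5) = (c)*(c^3 - 14*c^2 + 65*c - 100) = c*(c - 5)*(c^2 - 9*c + 20) = c*(c - 5)*(c - 4)*(c - 5)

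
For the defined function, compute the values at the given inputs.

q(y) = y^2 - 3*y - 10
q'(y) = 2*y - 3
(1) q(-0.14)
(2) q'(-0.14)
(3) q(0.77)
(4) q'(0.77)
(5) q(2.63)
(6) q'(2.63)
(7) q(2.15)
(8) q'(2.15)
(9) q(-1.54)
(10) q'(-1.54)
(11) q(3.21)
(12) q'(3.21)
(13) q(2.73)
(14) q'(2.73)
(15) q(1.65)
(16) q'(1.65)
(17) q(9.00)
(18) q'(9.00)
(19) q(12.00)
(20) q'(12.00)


(1) = -9.56
(2) = -3.28
(3) = -11.72
(4) = -1.46
(5) = -10.97
(6) = 2.26
(7) = -11.83
(8) = 1.30
(9) = -3.01
(10) = -6.08
(11) = -9.33
(12) = 3.42
(13) = -10.74
(14) = 2.46
(15) = -12.23
(16) = 0.30
(17) = 44.00
(18) = 15.00
(19) = 98.00
(20) = 21.00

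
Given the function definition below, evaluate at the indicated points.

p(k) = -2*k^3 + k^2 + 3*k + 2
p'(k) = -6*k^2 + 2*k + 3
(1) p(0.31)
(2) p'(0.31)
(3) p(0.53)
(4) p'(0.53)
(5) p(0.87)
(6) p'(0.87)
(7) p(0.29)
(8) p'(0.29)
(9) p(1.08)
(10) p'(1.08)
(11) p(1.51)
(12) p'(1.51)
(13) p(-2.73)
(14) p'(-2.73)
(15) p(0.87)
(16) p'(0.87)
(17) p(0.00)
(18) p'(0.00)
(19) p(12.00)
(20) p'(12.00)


(1) = 2.97
(2) = 3.04
(3) = 3.57
(4) = 2.37
(5) = 4.05
(6) = 0.20
(7) = 2.91
(8) = 3.08
(9) = 3.89
(10) = -1.84
(11) = 1.92
(12) = -7.66
(13) = 41.96
(14) = -47.18
(15) = 4.05
(16) = 0.20
(17) = 2.00
(18) = 3.00
(19) = -3274.00
(20) = -837.00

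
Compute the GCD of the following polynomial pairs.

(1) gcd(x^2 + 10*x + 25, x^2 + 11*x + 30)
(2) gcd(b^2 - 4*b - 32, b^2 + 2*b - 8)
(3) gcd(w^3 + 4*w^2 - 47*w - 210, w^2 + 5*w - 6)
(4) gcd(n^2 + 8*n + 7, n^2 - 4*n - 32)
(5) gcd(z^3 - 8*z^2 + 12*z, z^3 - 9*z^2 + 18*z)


(1) = x + 5
(2) = gcd((b - 8)*(b + 4), (b - 2)*(b + 4)) = b + 4
(3) = w + 6
(4) = gcd((n + 1)*(n + 7), (n - 8)*(n + 4)) = 1
(5) = gcd(z*(z - 6)*(z - 2), z*(z - 6)*(z - 3)) = z^2 - 6*z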